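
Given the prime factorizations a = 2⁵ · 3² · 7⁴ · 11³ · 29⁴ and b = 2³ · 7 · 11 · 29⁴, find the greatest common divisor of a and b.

435685096

min exponent per shared prime: 2³ · 7 · 11 · 29⁴ = 435685096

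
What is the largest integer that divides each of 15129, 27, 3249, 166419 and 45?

15129 = 3² · 41²; 27 = 3³; 3249 = 3² · 19²; 166419 = 3² · 11 · 41²; 45 = 3² · 5
gcd takes min exponent of each prime: 3² = 9

9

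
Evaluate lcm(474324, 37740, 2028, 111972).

474324 = 2² · 3 · 29² · 47; 37740 = 2² · 3 · 5 · 17 · 37; 2028 = 2² · 3 · 13²; 111972 = 2² · 3 · 7 · 31 · 43
lcm takes max exponent of each prime: 2² · 3 · 5 · 7 · 13² · 17 · 29² · 31 · 37 · 43 · 47 = 2352397144772220

2352397144772220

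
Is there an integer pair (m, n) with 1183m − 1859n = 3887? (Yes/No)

Yes

By Bézout, 1183m − 1859n = 3887 has integer solutions iff gcd(1183, 1859) | 3887.
Euclid: 1859 = 1·1183 + 676; 1183 = 1·676 + 507; 676 = 1·507 + 169; 507 = 3·169 + 0. gcd = 169; 3887 mod 169 = 0. Yes.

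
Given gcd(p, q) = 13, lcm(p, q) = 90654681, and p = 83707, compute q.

14079

Using pq = gcd(p,q)·lcm(p,q) = 13·90654681 = 1178510853, we get q = 1178510853/83707 = 14079.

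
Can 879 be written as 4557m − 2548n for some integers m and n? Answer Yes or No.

By Bézout, 4557m − 2548n = 879 has integer solutions iff gcd(4557, 2548) | 879.
Euclid: 4557 = 1·2548 + 2009; 2548 = 1·2009 + 539; 2009 = 3·539 + 392; 539 = 1·392 + 147; 392 = 2·147 + 98; 147 = 1·98 + 49; 98 = 2·49 + 0. gcd = 49; 879 mod 49 = 46. No.

No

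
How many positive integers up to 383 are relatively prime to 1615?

Prime factors of 1615: 5, 17, 19. Count integers ≤ 383 divisible by none of them.
By inclusion–exclusion: 383 − ⌊383/5⌋ − ⌊383/17⌋ − ⌊383/19⌋ + ⌊383/85⌋ + ⌊383/95⌋ + ⌊383/323⌋ − ⌊383/1615⌋ = 274.

274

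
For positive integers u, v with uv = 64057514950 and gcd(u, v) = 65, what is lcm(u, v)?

985500230

For any two positive integers, gcd × lcm equals their product. Hence lcm = 64057514950 / 65 = 985500230.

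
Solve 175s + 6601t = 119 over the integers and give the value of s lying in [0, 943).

Reduce mod 6601: 175s ≡ 119 (mod 6601). With g = gcd(175, 6601) = 7 dividing 119, divide through: 25s ≡ 17 (mod 943).
Since gcd(25, 943) = 1, s ≡ 17·(25)⁻¹ ≡ 227 (mod 943). Smallest non-negative: 227.

227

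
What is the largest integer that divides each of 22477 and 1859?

169

Euclid: 22477 = 12·1859 + 169; 1859 = 11·169 + 0. Last nonzero remainder: 169.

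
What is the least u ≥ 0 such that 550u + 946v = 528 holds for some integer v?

gcd(550, 946) = 22 (Euclid: 946 = 1·550 + 396; 550 = 1·396 + 154; 396 = 2·154 + 88; 154 = 1·88 + 66; 88 = 1·66 + 22; 66 = 3·22 + 0), and 22 | 528.
Extended Euclid: 550·(-12) + 946·(7) = 22. Scale by 24: u₀ = -288.
General solution u = u₀ + 43t; reducing mod 43 gives u = 13 (and v = -7).

13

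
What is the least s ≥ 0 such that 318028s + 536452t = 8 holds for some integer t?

Euclid: 536452 = 1·318028 + 218424; 318028 = 1·218424 + 99604; 218424 = 2·99604 + 19216; 99604 = 5·19216 + 3524; 19216 = 5·3524 + 1596; 3524 = 2·1596 + 332; 1596 = 4·332 + 268; 332 = 1·268 + 64; 268 = 4·64 + 12; 64 = 5·12 + 4; 12 = 3·4 + 0 → gcd = 4; 8 = 4·2.
Back-substitution yields 318028·(42015) + 536452·(-24908) = 4, so one solution is s = 42015·2 = 84030, t = -24908·2 = -49816.
Solutions in s differ by 536452/4 = 134113; the one in [0, 134113) is 84030 mod 134113 = 84030.

84030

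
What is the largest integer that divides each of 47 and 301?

1

Euclid: 301 = 6·47 + 19; 47 = 2·19 + 9; 19 = 2·9 + 1; 9 = 9·1 + 0. Last nonzero remainder: 1.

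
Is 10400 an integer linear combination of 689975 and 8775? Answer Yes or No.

gcd(689975, 8775): 689975 = 78·8775 + 5525; 8775 = 1·5525 + 3250; 5525 = 1·3250 + 2275; 3250 = 1·2275 + 975; 2275 = 2·975 + 325; 975 = 3·325 + 0 → 325
325 divides 10400, so a solution exists.

Yes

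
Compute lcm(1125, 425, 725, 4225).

1125 = 3² · 5³; 425 = 5² · 17; 725 = 5² · 29; 4225 = 5² · 13²
lcm takes max exponent of each prime: 3² · 5³ · 13² · 17 · 29 = 93731625

93731625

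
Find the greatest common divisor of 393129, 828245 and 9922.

393129 = 3² · 11² · 19²; 828245 = 5 · 11² · 37²; 9922 = 2 · 11² · 41
gcd takes min exponent of each prime: 11² = 121

121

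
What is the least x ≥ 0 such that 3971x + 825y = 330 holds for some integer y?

30

gcd(3971, 825) = 11 (Euclid: 3971 = 4·825 + 671; 825 = 1·671 + 154; 671 = 4·154 + 55; 154 = 2·55 + 44; 55 = 1·44 + 11; 44 = 4·11 + 0), and 11 | 330.
Extended Euclid: 3971·(16) + 825·(-77) = 11. Scale by 30: x₀ = 480.
General solution x = x₀ + 75t; reducing mod 75 gives x = 30 (and y = -144).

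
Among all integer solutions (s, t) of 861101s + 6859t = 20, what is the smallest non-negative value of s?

Reduce mod 6859: 861101s ≡ 20 (mod 6859). With g = gcd(861101, 6859) = 1 dividing 20, divide through: 861101s ≡ 20 (mod 6859).
Since gcd(861101, 6859) = 1, s ≡ 20·(861101)⁻¹ ≡ 162 (mod 6859). Smallest non-negative: 162.

162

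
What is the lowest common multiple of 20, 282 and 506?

lcm(20, 282) = 20·282/gcd = 5640/2 = 2820
lcm(2820, 506) = 2820·506/gcd = 1426920/2 = 713460

713460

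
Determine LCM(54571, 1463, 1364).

lcm(54571, 1463) = 54571·1463/gcd = 79837373/11 = 7257943
lcm(7257943, 1364) = 7257943·1364/gcd = 9899834252/11 = 899984932

899984932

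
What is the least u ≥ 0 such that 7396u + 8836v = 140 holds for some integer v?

951

Reduce mod 8836: 7396u ≡ 140 (mod 8836). With g = gcd(7396, 8836) = 4 dividing 140, divide through: 1849u ≡ 35 (mod 2209).
Since gcd(1849, 2209) = 1, u ≡ 35·(1849)⁻¹ ≡ 951 (mod 2209). Smallest non-negative: 951.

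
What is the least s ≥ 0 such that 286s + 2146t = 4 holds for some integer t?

1043

Reduce mod 2146: 286s ≡ 4 (mod 2146). With g = gcd(286, 2146) = 2 dividing 4, divide through: 143s ≡ 2 (mod 1073).
Since gcd(143, 1073) = 1, s ≡ 2·(143)⁻¹ ≡ 1043 (mod 1073). Smallest non-negative: 1043.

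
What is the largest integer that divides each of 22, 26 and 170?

2

gcd(22, 26): 26 = 1·22 + 4; 22 = 5·4 + 2; 4 = 2·2 + 0 → 2
gcd(2, 170): 170 = 85·2 + 0 → 2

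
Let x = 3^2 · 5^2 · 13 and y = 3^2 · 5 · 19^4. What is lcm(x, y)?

max exponent per prime: 3^2 · 5^2 · 13 · 19^4 = 381188925

381188925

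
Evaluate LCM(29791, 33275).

29791 = 31³; 33275 = 5² · 11³
max exponents: 5² · 11³ · 31³ = 991295525

991295525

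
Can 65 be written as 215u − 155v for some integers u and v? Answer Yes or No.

Yes

gcd(215, 155): 215 = 1·155 + 60; 155 = 2·60 + 35; 60 = 1·35 + 25; 35 = 1·25 + 10; 25 = 2·10 + 5; 10 = 2·5 + 0 → 5
5 divides 65, so a solution exists.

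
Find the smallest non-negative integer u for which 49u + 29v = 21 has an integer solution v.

17

Euclid: 49 = 1·29 + 20; 29 = 1·20 + 9; 20 = 2·9 + 2; 9 = 4·2 + 1; 2 = 2·1 + 0 → gcd = 1; 21 = 1·21.
Back-substitution yields 49·(-13) + 29·(22) = 1, so one solution is u = -13·21 = -273, v = 22·21 = 462.
Solutions in u differ by 29/1 = 29; the one in [0, 29) is -273 mod 29 = 17.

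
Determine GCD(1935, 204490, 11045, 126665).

5

gcd(1935, 204490): 204490 = 105·1935 + 1315; 1935 = 1·1315 + 620; 1315 = 2·620 + 75; 620 = 8·75 + 20; 75 = 3·20 + 15; 20 = 1·15 + 5; 15 = 3·5 + 0 → 5
gcd(5, 11045): 11045 = 2209·5 + 0 → 5
gcd(5, 126665): 126665 = 25333·5 + 0 → 5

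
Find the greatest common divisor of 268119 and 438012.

9

Euclid: 438012 = 1·268119 + 169893; 268119 = 1·169893 + 98226; 169893 = 1·98226 + 71667; 98226 = 1·71667 + 26559; 71667 = 2·26559 + 18549; 26559 = 1·18549 + 8010; 18549 = 2·8010 + 2529; 8010 = 3·2529 + 423; 2529 = 5·423 + 414; 423 = 1·414 + 9; 414 = 46·9 + 0. Last nonzero remainder: 9.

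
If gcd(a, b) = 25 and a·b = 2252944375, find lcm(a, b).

For any two positive integers, gcd × lcm equals their product. Hence lcm = 2252944375 / 25 = 90117775.

90117775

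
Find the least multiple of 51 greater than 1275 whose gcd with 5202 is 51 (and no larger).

1479

gcd(m, 5202) = 51 forces 51 | m; write m = 51s. Then gcd(51s, 51·102) = 51·gcd(s, 102), so need gcd(s, 102) = 1.
51s > 1275 gives s ≥ 26. The least s ≥ 26 coprime to 102 is 29, so m = 51·29 = 1479.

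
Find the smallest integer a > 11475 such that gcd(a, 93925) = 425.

93925 = 425·221. Any a with gcd(a, 93925) = 425 is a multiple of 425, say 425s, with s coprime to 221.
Need s > 11475/425, so s ≥ 28. First s ≥ 28 with gcd(s, 221) = 1 is s = 28. Thus a = 425·28 = 11900.

11900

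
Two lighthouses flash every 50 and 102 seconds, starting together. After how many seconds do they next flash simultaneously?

2550

gcd first: 102 = 2·50 + 2; 50 = 25·2 + 0 → gcd = 2
lcm = 50·102/gcd = 5100/2 = 2550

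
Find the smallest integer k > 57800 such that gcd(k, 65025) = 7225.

65025 = 7225·9. Any k with gcd(k, 65025) = 7225 is a multiple of 7225, say 7225s, with s coprime to 9.
Need s > 57800/7225, so s ≥ 9. First s ≥ 9 with gcd(s, 9) = 1 is s = 10. Thus k = 7225·10 = 72250.

72250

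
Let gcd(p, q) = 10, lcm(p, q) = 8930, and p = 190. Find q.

470

Using pq = gcd(p,q)·lcm(p,q) = 10·8930 = 89300, we get q = 89300/190 = 470.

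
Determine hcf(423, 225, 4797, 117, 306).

9

gcd(423, 225): 423 = 1·225 + 198; 225 = 1·198 + 27; 198 = 7·27 + 9; 27 = 3·9 + 0 → 9
gcd(9, 4797): 4797 = 533·9 + 0 → 9
gcd(9, 117): 117 = 13·9 + 0 → 9
gcd(9, 306): 306 = 34·9 + 0 → 9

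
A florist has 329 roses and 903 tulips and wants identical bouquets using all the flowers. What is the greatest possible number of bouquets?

7

329 = 7 · 47
903 = 3 · 7 · 43
Common: 7 = 7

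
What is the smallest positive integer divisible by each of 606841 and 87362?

146855522

gcd first: 606841 = 6·87362 + 82669; 87362 = 1·82669 + 4693; 82669 = 17·4693 + 2888; 4693 = 1·2888 + 1805; 2888 = 1·1805 + 1083; 1805 = 1·1083 + 722; 1083 = 1·722 + 361; 722 = 2·361 + 0 → gcd = 361
lcm = 606841·87362/gcd = 53014843442/361 = 146855522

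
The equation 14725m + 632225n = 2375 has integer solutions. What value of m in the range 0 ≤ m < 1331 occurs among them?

Euclid: 632225 = 42·14725 + 13775; 14725 = 1·13775 + 950; 13775 = 14·950 + 475; 950 = 2·475 + 0 → gcd = 475; 2375 = 475·5.
Back-substitution yields 14725·(-644) + 632225·(15) = 475, so one solution is m = -644·5 = -3220, n = 15·5 = 75.
Solutions in m differ by 632225/475 = 1331; the one in [0, 1331) is -3220 mod 1331 = 773.

773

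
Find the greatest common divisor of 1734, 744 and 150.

6

gcd(1734, 744): 1734 = 2·744 + 246; 744 = 3·246 + 6; 246 = 41·6 + 0 → 6
gcd(6, 150): 150 = 25·6 + 0 → 6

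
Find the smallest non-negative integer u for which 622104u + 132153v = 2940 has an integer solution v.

gcd(622104, 132153) = 147 (Euclid: 622104 = 4·132153 + 93492; 132153 = 1·93492 + 38661; 93492 = 2·38661 + 16170; 38661 = 2·16170 + 6321; 16170 = 2·6321 + 3528; 6321 = 1·3528 + 2793; 3528 = 1·2793 + 735; 2793 = 3·735 + 588; 735 = 1·588 + 147; 588 = 4·147 + 0), and 147 | 2940.
Extended Euclid: 622104·(188) + 132153·(-885) = 147. Scale by 20: u₀ = 3760.
General solution u = u₀ + 899t; reducing mod 899 gives u = 164 (and v = -772).

164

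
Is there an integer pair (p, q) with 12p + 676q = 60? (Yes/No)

Yes

gcd(12, 676): 676 = 56·12 + 4; 12 = 3·4 + 0 → 4
4 divides 60, so a solution exists.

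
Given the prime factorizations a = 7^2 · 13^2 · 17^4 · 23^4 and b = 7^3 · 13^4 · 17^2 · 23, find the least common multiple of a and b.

228967877787024103

max exponent per prime: 7^3 · 13^4 · 17^4 · 23^4 = 228967877787024103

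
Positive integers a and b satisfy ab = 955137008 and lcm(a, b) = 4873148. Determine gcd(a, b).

From gcd × lcm = ab: gcd = 955137008 / 4873148 = 196.

196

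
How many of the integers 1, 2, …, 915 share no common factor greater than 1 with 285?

285 = 3·5·19. Inclusion–exclusion on these primes:
915 − ⌊915/3⌋ − ⌊915/5⌋ − ⌊915/19⌋ + ⌊915/15⌋ + ⌊915/57⌋ + ⌊915/95⌋ − ⌊915/285⌋ = 462

462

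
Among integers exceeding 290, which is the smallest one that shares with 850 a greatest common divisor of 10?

Multiples of 10 above 290: 10·30, 10·31, … . Need the cofactor coprime to 850/10 = 85.
Checking s = 30, 31, … the first with gcd(s, 85) = 1 is s = 31, giving 310.

310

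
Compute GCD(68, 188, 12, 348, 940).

4

68 = 2² · 17; 188 = 2² · 47; 12 = 2² · 3; 348 = 2² · 3 · 29; 940 = 2² · 5 · 47
gcd takes min exponent of each prime: 2² = 4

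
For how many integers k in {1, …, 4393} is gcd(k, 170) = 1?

170 = 2·5·17. Inclusion–exclusion on these primes:
4393 − ⌊4393/2⌋ − ⌊4393/5⌋ − ⌊4393/17⌋ + ⌊4393/10⌋ + ⌊4393/34⌋ + ⌊4393/85⌋ − ⌊4393/170⌋ = 1655

1655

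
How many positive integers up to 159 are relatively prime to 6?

6 = 2·3. Inclusion–exclusion on these primes:
159 − ⌊159/2⌋ − ⌊159/3⌋ + ⌊159/6⌋ = 53

53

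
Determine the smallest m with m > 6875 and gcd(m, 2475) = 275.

gcd(m, 2475) = 275 forces 275 | m; write m = 275s. Then gcd(275s, 275·9) = 275·gcd(s, 9), so need gcd(s, 9) = 1.
275s > 6875 gives s ≥ 26. The least s ≥ 26 coprime to 9 is 26, so m = 275·26 = 7150.

7150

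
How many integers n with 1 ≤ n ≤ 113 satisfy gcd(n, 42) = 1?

33

Prime factors of 42: 2, 3, 7. Count integers ≤ 113 divisible by none of them.
By inclusion–exclusion: 113 − ⌊113/2⌋ − ⌊113/3⌋ − ⌊113/7⌋ + ⌊113/6⌋ + ⌊113/14⌋ + ⌊113/21⌋ − ⌊113/42⌋ = 33.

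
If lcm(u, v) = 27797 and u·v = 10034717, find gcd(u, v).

361

gcd·lcm = product, so gcd = 10034717/27797 = 361.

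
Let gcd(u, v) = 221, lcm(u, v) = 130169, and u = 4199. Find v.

u·v = gcd·lcm = 221·130169 = 28767349, so v = 28767349/4199 = 6851.

6851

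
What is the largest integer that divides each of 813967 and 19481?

847

Euclid: 813967 = 41·19481 + 15246; 19481 = 1·15246 + 4235; 15246 = 3·4235 + 2541; 4235 = 1·2541 + 1694; 2541 = 1·1694 + 847; 1694 = 2·847 + 0. Last nonzero remainder: 847.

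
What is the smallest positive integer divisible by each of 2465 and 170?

2465 = 5 · 17 · 29; 170 = 2 · 5 · 17
max exponents: 2 · 5 · 17 · 29 = 4930

4930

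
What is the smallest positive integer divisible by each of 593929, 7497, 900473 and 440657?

593929 = 7² · 17 · 23 · 31; 7497 = 3² · 7² · 17; 900473 = 7² · 17 · 23 · 47; 440657 = 7² · 17 · 23²
lcm takes max exponent of each prime: 3² · 7² · 17 · 23² · 31 · 47 = 5778335241

5778335241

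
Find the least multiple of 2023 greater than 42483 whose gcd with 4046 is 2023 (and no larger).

46529

Multiples of 2023 above 42483: 2023·22, 2023·23, … . Need the cofactor coprime to 4046/2023 = 2.
Checking s = 22, 23, … the first with gcd(s, 2) = 1 is s = 23, giving 46529.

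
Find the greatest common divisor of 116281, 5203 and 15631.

116281 = 11² · 31²; 5203 = 11² · 43; 15631 = 7² · 11 · 29
gcd takes min exponent of each prime: 11 = 11

11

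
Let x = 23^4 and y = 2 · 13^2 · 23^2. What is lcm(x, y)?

94586258

max exponent per prime: 2 · 13^2 · 23^4 = 94586258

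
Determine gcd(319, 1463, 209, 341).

11

319 = 11 · 29; 1463 = 7 · 11 · 19; 209 = 11 · 19; 341 = 11 · 31
gcd takes min exponent of each prime: 11 = 11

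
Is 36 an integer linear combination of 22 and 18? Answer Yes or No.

By Bézout, 22p − 18q = 36 has integer solutions iff gcd(22, 18) | 36.
Euclid: 22 = 1·18 + 4; 18 = 4·4 + 2; 4 = 2·2 + 0. gcd = 2; 36 mod 2 = 0. Yes.

Yes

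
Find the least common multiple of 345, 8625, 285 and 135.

lcm(345, 8625) = 345·8625/gcd = 2975625/345 = 8625
lcm(8625, 285) = 8625·285/gcd = 2458125/15 = 163875
lcm(163875, 135) = 163875·135/gcd = 22123125/15 = 1474875

1474875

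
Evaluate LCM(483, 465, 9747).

243236385

lcm(483, 465) = 483·465/gcd = 224595/3 = 74865
lcm(74865, 9747) = 74865·9747/gcd = 729709155/3 = 243236385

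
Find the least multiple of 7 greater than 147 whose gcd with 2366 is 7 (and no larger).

161

Multiples of 7 above 147: 7·22, 7·23, … . Need the cofactor coprime to 2366/7 = 338.
Checking s = 22, 23, … the first with gcd(s, 338) = 1 is s = 23, giving 161.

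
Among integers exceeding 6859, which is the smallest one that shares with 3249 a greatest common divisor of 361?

3249 = 361·9. Any k with gcd(k, 3249) = 361 is a multiple of 361, say 361s, with s coprime to 9.
Need s > 6859/361, so s ≥ 20. First s ≥ 20 with gcd(s, 9) = 1 is s = 20. Thus k = 361·20 = 7220.

7220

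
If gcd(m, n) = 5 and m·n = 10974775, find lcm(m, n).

2194955

gcd·lcm = product, so lcm = 10974775/5 = 2194955.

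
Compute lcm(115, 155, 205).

115 = 5 · 23; 155 = 5 · 31; 205 = 5 · 41
lcm takes max exponent of each prime: 5 · 23 · 31 · 41 = 146165

146165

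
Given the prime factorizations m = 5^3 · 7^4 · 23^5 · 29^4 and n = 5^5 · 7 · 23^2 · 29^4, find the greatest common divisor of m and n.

327382692875

min exponent per shared prime: 5^3 · 7 · 23^2 · 29^4 = 327382692875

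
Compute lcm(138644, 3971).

50050484

gcd first: 138644 = 34·3971 + 3630; 3971 = 1·3630 + 341; 3630 = 10·341 + 220; 341 = 1·220 + 121; 220 = 1·121 + 99; 121 = 1·99 + 22; 99 = 4·22 + 11; 22 = 2·11 + 0 → gcd = 11
lcm = 138644·3971/gcd = 550555324/11 = 50050484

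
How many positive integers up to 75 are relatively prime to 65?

Prime factors of 65: 5, 13. Count integers ≤ 75 divisible by none of them.
By inclusion–exclusion: 75 − ⌊75/5⌋ − ⌊75/13⌋ + ⌊75/65⌋ = 56.

56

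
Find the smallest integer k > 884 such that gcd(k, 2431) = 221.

1105

gcd(k, 2431) = 221 forces 221 | k; write k = 221s. Then gcd(221s, 221·11) = 221·gcd(s, 11), so need gcd(s, 11) = 1.
221s > 884 gives s ≥ 5. The least s ≥ 5 coprime to 11 is 5, so k = 221·5 = 1105.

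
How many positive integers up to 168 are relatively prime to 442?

Prime factors of 442: 2, 13, 17. Count integers ≤ 168 divisible by none of them.
By inclusion–exclusion: 168 − ⌊168/2⌋ − ⌊168/13⌋ − ⌊168/17⌋ + ⌊168/26⌋ + ⌊168/34⌋ + ⌊168/221⌋ − ⌊168/442⌋ = 73.

73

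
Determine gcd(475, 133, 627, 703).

gcd(475, 133): 475 = 3·133 + 76; 133 = 1·76 + 57; 76 = 1·57 + 19; 57 = 3·19 + 0 → 19
gcd(19, 627): 627 = 33·19 + 0 → 19
gcd(19, 703): 703 = 37·19 + 0 → 19

19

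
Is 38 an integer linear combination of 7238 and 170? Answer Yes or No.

Yes

By Bézout, 7238p − 170q = 38 has integer solutions iff gcd(7238, 170) | 38.
Euclid: 7238 = 42·170 + 98; 170 = 1·98 + 72; 98 = 1·72 + 26; 72 = 2·26 + 20; 26 = 1·20 + 6; 20 = 3·6 + 2; 6 = 3·2 + 0. gcd = 2; 38 mod 2 = 0. Yes.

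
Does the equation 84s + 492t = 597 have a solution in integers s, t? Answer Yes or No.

No

By Bézout, 84s + 492t = 597 has integer solutions iff gcd(84, 492) | 597.
Euclid: 492 = 5·84 + 72; 84 = 1·72 + 12; 72 = 6·12 + 0. gcd = 12; 597 mod 12 = 9. No.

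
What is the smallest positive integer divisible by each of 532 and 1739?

925148

gcd first: 1739 = 3·532 + 143; 532 = 3·143 + 103; 143 = 1·103 + 40; 103 = 2·40 + 23; 40 = 1·23 + 17; 23 = 1·17 + 6; 17 = 2·6 + 5; 6 = 1·5 + 1; 5 = 5·1 + 0 → gcd = 1
lcm = 532·1739/gcd = 925148/1 = 925148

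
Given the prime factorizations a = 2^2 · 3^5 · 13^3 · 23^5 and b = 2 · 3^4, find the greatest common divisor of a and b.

min exponent per shared prime: 2 · 3^4 = 162

162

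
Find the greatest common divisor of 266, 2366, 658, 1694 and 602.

gcd(266, 2366): 2366 = 8·266 + 238; 266 = 1·238 + 28; 238 = 8·28 + 14; 28 = 2·14 + 0 → 14
gcd(14, 658): 658 = 47·14 + 0 → 14
gcd(14, 1694): 1694 = 121·14 + 0 → 14
gcd(14, 602): 602 = 43·14 + 0 → 14

14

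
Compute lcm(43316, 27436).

297104444

43316 = 2² · 7² · 13 · 17; 27436 = 2² · 19³
max exponents: 2² · 7² · 13 · 17 · 19³ = 297104444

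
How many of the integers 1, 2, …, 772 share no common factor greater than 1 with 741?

450

Prime factors of 741: 3, 13, 19. Count integers ≤ 772 divisible by none of them.
By inclusion–exclusion: 772 − ⌊772/3⌋ − ⌊772/13⌋ − ⌊772/19⌋ + ⌊772/39⌋ + ⌊772/57⌋ + ⌊772/247⌋ − ⌊772/741⌋ = 450.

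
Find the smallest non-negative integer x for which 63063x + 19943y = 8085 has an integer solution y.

21

Reduce mod 19943: 63063x ≡ 8085 (mod 19943). With g = gcd(63063, 19943) = 539 dividing 8085, divide through: 117x ≡ 15 (mod 37).
Since gcd(117, 37) = 1, x ≡ 15·(117)⁻¹ ≡ 21 (mod 37). Smallest non-negative: 21.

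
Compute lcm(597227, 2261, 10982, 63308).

597227 = 17 · 19 · 43²; 2261 = 7 · 17 · 19; 10982 = 2 · 17² · 19; 63308 = 2² · 7² · 17 · 19
lcm takes max exponent of each prime: 2² · 7² · 17² · 19 · 43² = 1989960364

1989960364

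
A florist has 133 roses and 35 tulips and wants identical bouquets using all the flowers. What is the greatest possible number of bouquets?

7

133 = 7 · 19
35 = 5 · 7
Common: 7 = 7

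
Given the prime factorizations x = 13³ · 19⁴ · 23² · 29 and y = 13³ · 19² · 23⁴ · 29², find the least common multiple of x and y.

67383226221583597

max exponent per prime: 13³ · 19⁴ · 23⁴ · 29² = 67383226221583597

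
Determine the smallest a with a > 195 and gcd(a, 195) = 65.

gcd(a, 195) = 65 forces 65 | a; write a = 65s. Then gcd(65s, 65·3) = 65·gcd(s, 3), so need gcd(s, 3) = 1.
65s > 195 gives s ≥ 4. The least s ≥ 4 coprime to 3 is 4, so a = 65·4 = 260.

260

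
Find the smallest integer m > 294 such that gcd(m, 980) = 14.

980 = 14·70. Any m with gcd(m, 980) = 14 is a multiple of 14, say 14s, with s coprime to 70.
Need s > 294/14, so s ≥ 22. First s ≥ 22 with gcd(s, 70) = 1 is s = 23. Thus m = 14·23 = 322.

322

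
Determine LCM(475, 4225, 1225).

3933475

475 = 5² · 19; 4225 = 5² · 13²; 1225 = 5² · 7²
lcm takes max exponent of each prime: 5² · 7² · 13² · 19 = 3933475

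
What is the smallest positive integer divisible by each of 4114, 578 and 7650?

15736050

lcm(4114, 578) = 4114·578/gcd = 2377892/34 = 69938
lcm(69938, 7650) = 69938·7650/gcd = 535025700/34 = 15736050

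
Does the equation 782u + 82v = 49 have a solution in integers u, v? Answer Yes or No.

No

By Bézout, 782u + 82v = 49 has integer solutions iff gcd(782, 82) | 49.
Euclid: 782 = 9·82 + 44; 82 = 1·44 + 38; 44 = 1·38 + 6; 38 = 6·6 + 2; 6 = 3·2 + 0. gcd = 2; 49 mod 2 = 1. No.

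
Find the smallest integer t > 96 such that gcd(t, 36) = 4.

gcd(t, 36) = 4 forces 4 | t; write t = 4s. Then gcd(4s, 4·9) = 4·gcd(s, 9), so need gcd(s, 9) = 1.
4s > 96 gives s ≥ 25. The least s ≥ 25 coprime to 9 is 25, so t = 4·25 = 100.

100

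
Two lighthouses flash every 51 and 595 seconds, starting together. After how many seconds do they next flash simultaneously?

1785

gcd first: 595 = 11·51 + 34; 51 = 1·34 + 17; 34 = 2·17 + 0 → gcd = 17
lcm = 51·595/gcd = 30345/17 = 1785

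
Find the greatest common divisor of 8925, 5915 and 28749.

7

8925 = 3 · 5² · 7 · 17; 5915 = 5 · 7 · 13²; 28749 = 3 · 7 · 37²
gcd takes min exponent of each prime: 7 = 7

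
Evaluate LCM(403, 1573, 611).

403 = 13 · 31; 1573 = 11² · 13; 611 = 13 · 47
lcm takes max exponent of each prime: 11² · 13 · 31 · 47 = 2291861

2291861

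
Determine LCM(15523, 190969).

8211667

15523 = 19² · 43; 190969 = 19² · 23²
max exponents: 19² · 23² · 43 = 8211667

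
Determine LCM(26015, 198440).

8532920

gcd first: 198440 = 7·26015 + 16335; 26015 = 1·16335 + 9680; 16335 = 1·9680 + 6655; 9680 = 1·6655 + 3025; 6655 = 2·3025 + 605; 3025 = 5·605 + 0 → gcd = 605
lcm = 26015·198440/gcd = 5162416600/605 = 8532920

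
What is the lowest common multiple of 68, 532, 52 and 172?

68 = 2² · 17; 532 = 2² · 7 · 19; 52 = 2² · 13; 172 = 2² · 43
lcm takes max exponent of each prime: 2² · 7 · 13 · 17 · 19 · 43 = 5055596

5055596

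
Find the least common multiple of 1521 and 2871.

gcd first: 2871 = 1·1521 + 1350; 1521 = 1·1350 + 171; 1350 = 7·171 + 153; 171 = 1·153 + 18; 153 = 8·18 + 9; 18 = 2·9 + 0 → gcd = 9
lcm = 1521·2871/gcd = 4366791/9 = 485199

485199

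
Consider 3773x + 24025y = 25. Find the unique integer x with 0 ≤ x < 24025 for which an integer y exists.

14550

gcd(3773, 24025) = 1 (Euclid: 24025 = 6·3773 + 1387; 3773 = 2·1387 + 999; 1387 = 1·999 + 388; 999 = 2·388 + 223; 388 = 1·223 + 165; 223 = 1·165 + 58; 165 = 2·58 + 49; 58 = 1·49 + 9; 49 = 5·9 + 4; 9 = 2·4 + 1; 4 = 4·1 + 0), and 1 | 25.
Extended Euclid: 3773·(5387) + 24025·(-846) = 1. Scale by 25: x₀ = 134675.
General solution x = x₀ + 24025t; reducing mod 24025 gives x = 14550 (and y = -2285).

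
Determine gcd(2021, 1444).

Euclid: 2021 = 1·1444 + 577; 1444 = 2·577 + 290; 577 = 1·290 + 287; 290 = 1·287 + 3; 287 = 95·3 + 2; 3 = 1·2 + 1; 2 = 2·1 + 0. Last nonzero remainder: 1.

1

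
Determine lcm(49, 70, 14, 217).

49 = 7²; 70 = 2 · 5 · 7; 14 = 2 · 7; 217 = 7 · 31
lcm takes max exponent of each prime: 2 · 5 · 7² · 31 = 15190

15190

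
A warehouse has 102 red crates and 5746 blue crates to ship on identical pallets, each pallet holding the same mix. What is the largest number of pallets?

34

102 = 2 · 3 · 17
5746 = 2 · 13² · 17
Common: 2 · 17 = 34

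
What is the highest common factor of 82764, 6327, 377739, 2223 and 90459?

gcd(82764, 6327): 82764 = 13·6327 + 513; 6327 = 12·513 + 171; 513 = 3·171 + 0 → 171
gcd(171, 377739): 377739 = 2209·171 + 0 → 171
gcd(171, 2223): 2223 = 13·171 + 0 → 171
gcd(171, 90459): 90459 = 529·171 + 0 → 171

171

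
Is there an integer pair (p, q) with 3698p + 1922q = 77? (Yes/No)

No

gcd(3698, 1922): 3698 = 1·1922 + 1776; 1922 = 1·1776 + 146; 1776 = 12·146 + 24; 146 = 6·24 + 2; 24 = 12·2 + 0 → 2
2 does not divide 77, so a solution does not exist.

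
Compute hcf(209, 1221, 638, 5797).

11

gcd(209, 1221): 1221 = 5·209 + 176; 209 = 1·176 + 33; 176 = 5·33 + 11; 33 = 3·11 + 0 → 11
gcd(11, 638): 638 = 58·11 + 0 → 11
gcd(11, 5797): 5797 = 527·11 + 0 → 11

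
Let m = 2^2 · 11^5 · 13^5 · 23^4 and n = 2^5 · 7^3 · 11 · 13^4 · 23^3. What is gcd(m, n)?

min exponent per shared prime: 2^2 · 11 · 13^4 · 23^3 = 15290074228

15290074228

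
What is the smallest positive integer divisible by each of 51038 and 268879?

81201458

51038 = 2 · 13² · 151; 268879 = 13² · 37 · 43
max exponents: 2 · 13² · 37 · 43 · 151 = 81201458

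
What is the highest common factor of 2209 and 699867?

1

Euclid: 699867 = 316·2209 + 1823; 2209 = 1·1823 + 386; 1823 = 4·386 + 279; 386 = 1·279 + 107; 279 = 2·107 + 65; 107 = 1·65 + 42; 65 = 1·42 + 23; 42 = 1·23 + 19; 23 = 1·19 + 4; 19 = 4·4 + 3; 4 = 1·3 + 1; 3 = 3·1 + 0. Last nonzero remainder: 1.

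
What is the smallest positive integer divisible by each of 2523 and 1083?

910803

gcd first: 2523 = 2·1083 + 357; 1083 = 3·357 + 12; 357 = 29·12 + 9; 12 = 1·9 + 3; 9 = 3·3 + 0 → gcd = 3
lcm = 2523·1083/gcd = 2732409/3 = 910803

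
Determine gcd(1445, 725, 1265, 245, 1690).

5

gcd(1445, 725): 1445 = 1·725 + 720; 725 = 1·720 + 5; 720 = 144·5 + 0 → 5
gcd(5, 1265): 1265 = 253·5 + 0 → 5
gcd(5, 245): 245 = 49·5 + 0 → 5
gcd(5, 1690): 1690 = 338·5 + 0 → 5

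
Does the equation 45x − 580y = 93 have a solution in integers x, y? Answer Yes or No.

By Bézout, 45x − 580y = 93 has integer solutions iff gcd(45, 580) | 93.
Euclid: 580 = 12·45 + 40; 45 = 1·40 + 5; 40 = 8·5 + 0. gcd = 5; 93 mod 5 = 3. No.

No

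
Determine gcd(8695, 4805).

5

Euclid: 8695 = 1·4805 + 3890; 4805 = 1·3890 + 915; 3890 = 4·915 + 230; 915 = 3·230 + 225; 230 = 1·225 + 5; 225 = 45·5 + 0. Last nonzero remainder: 5.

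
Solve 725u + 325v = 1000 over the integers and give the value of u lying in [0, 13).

Euclid: 725 = 2·325 + 75; 325 = 4·75 + 25; 75 = 3·25 + 0 → gcd = 25; 1000 = 25·40.
Back-substitution yields 725·(-4) + 325·(9) = 25, so one solution is u = -4·40 = -160, v = 9·40 = 360.
Solutions in u differ by 325/25 = 13; the one in [0, 13) is -160 mod 13 = 9.

9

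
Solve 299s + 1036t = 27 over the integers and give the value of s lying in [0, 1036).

Reduce mod 1036: 299s ≡ 27 (mod 1036). With g = gcd(299, 1036) = 1 dividing 27, divide through: 299s ≡ 27 (mod 1036).
Since gcd(299, 1036) = 1, s ≡ 27·(299)⁻¹ ≡ 305 (mod 1036). Smallest non-negative: 305.

305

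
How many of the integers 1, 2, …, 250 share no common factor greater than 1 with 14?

107

14 = 2·7. Inclusion–exclusion on these primes:
250 − ⌊250/2⌋ − ⌊250/7⌋ + ⌊250/14⌋ = 107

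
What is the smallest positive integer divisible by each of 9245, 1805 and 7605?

5076253845

9245 = 5 · 43²; 1805 = 5 · 19²; 7605 = 3² · 5 · 13²
lcm takes max exponent of each prime: 3² · 5 · 13² · 19² · 43² = 5076253845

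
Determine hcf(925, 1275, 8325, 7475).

gcd(925, 1275): 1275 = 1·925 + 350; 925 = 2·350 + 225; 350 = 1·225 + 125; 225 = 1·125 + 100; 125 = 1·100 + 25; 100 = 4·25 + 0 → 25
gcd(25, 8325): 8325 = 333·25 + 0 → 25
gcd(25, 7475): 7475 = 299·25 + 0 → 25

25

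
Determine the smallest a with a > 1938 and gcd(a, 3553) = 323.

Multiples of 323 above 1938: 323·7, 323·8, … . Need the cofactor coprime to 3553/323 = 11.
Checking s = 7, 8, … the first with gcd(s, 11) = 1 is s = 7, giving 2261.

2261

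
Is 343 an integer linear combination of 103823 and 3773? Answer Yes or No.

Yes

By Bézout, 103823m + 3773n = 343 has integer solutions iff gcd(103823, 3773) | 343.
Euclid: 103823 = 27·3773 + 1952; 3773 = 1·1952 + 1821; 1952 = 1·1821 + 131; 1821 = 13·131 + 118; 131 = 1·118 + 13; 118 = 9·13 + 1; 13 = 13·1 + 0. gcd = 1; 343 mod 1 = 0. Yes.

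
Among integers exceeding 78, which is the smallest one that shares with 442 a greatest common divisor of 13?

91

gcd(k, 442) = 13 forces 13 | k; write k = 13s. Then gcd(13s, 13·34) = 13·gcd(s, 34), so need gcd(s, 34) = 1.
13s > 78 gives s ≥ 7. The least s ≥ 7 coprime to 34 is 7, so k = 13·7 = 91.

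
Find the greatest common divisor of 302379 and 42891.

302379 = 3 · 7² · 11² · 17
42891 = 3 · 17 · 29²
Common: 3 · 17 = 51

51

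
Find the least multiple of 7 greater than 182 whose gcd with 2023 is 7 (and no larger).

gcd(x, 2023) = 7 forces 7 | x; write x = 7s. Then gcd(7s, 7·289) = 7·gcd(s, 289), so need gcd(s, 289) = 1.
7s > 182 gives s ≥ 27. The least s ≥ 27 coprime to 289 is 27, so x = 7·27 = 189.

189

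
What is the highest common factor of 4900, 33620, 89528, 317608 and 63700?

gcd(4900, 33620): 33620 = 6·4900 + 4220; 4900 = 1·4220 + 680; 4220 = 6·680 + 140; 680 = 4·140 + 120; 140 = 1·120 + 20; 120 = 6·20 + 0 → 20
gcd(20, 89528): 89528 = 4476·20 + 8; 20 = 2·8 + 4; 8 = 2·4 + 0 → 4
gcd(4, 317608): 317608 = 79402·4 + 0 → 4
gcd(4, 63700): 63700 = 15925·4 + 0 → 4

4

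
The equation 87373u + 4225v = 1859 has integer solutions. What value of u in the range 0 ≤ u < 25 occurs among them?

8

Euclid: 87373 = 20·4225 + 2873; 4225 = 1·2873 + 1352; 2873 = 2·1352 + 169; 1352 = 8·169 + 0 → gcd = 169; 1859 = 169·11.
Back-substitution yields 87373·(3) + 4225·(-62) = 169, so one solution is u = 3·11 = 33, v = -62·11 = -682.
Solutions in u differ by 4225/169 = 25; the one in [0, 25) is 33 mod 25 = 8.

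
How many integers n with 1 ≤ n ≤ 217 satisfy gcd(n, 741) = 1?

741 = 3·13·19. Inclusion–exclusion on these primes:
217 − ⌊217/3⌋ − ⌊217/13⌋ − ⌊217/19⌋ + ⌊217/39⌋ + ⌊217/57⌋ + ⌊217/247⌋ − ⌊217/741⌋ = 126

126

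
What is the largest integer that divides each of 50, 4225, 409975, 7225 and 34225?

25

gcd(50, 4225): 4225 = 84·50 + 25; 50 = 2·25 + 0 → 25
gcd(25, 409975): 409975 = 16399·25 + 0 → 25
gcd(25, 7225): 7225 = 289·25 + 0 → 25
gcd(25, 34225): 34225 = 1369·25 + 0 → 25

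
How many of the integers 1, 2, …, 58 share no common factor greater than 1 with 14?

14 = 2·7. Inclusion–exclusion on these primes:
58 − ⌊58/2⌋ − ⌊58/7⌋ + ⌊58/14⌋ = 25

25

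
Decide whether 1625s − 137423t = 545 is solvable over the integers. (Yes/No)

No

By Bézout, 1625s − 137423t = 545 has integer solutions iff gcd(1625, 137423) | 545.
Euclid: 137423 = 84·1625 + 923; 1625 = 1·923 + 702; 923 = 1·702 + 221; 702 = 3·221 + 39; 221 = 5·39 + 26; 39 = 1·26 + 13; 26 = 2·13 + 0. gcd = 13; 545 mod 13 = 12. No.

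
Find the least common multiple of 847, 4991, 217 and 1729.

847 = 7 · 11²; 4991 = 7 · 23 · 31; 217 = 7 · 31; 1729 = 7 · 13 · 19
lcm takes max exponent of each prime: 7 · 11² · 13 · 19 · 23 · 31 = 149166017

149166017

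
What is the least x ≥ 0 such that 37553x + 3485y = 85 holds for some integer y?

40

gcd(37553, 3485) = 17 (Euclid: 37553 = 10·3485 + 2703; 3485 = 1·2703 + 782; 2703 = 3·782 + 357; 782 = 2·357 + 68; 357 = 5·68 + 17; 68 = 4·17 + 0), and 17 | 85.
Extended Euclid: 37553·(49) + 3485·(-528) = 17. Scale by 5: x₀ = 245.
General solution x = x₀ + 205t; reducing mod 205 gives x = 40 (and y = -431).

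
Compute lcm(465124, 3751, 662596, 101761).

465124 = 2² · 11² · 31²; 3751 = 11² · 31; 662596 = 2² · 11² · 37²; 101761 = 11² · 29²
lcm takes max exponent of each prime: 2² · 11² · 29² · 31² · 37² = 535510749796

535510749796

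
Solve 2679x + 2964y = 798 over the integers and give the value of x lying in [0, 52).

18

gcd(2679, 2964) = 57 (Euclid: 2964 = 1·2679 + 285; 2679 = 9·285 + 114; 285 = 2·114 + 57; 114 = 2·57 + 0), and 57 | 798.
Extended Euclid: 2679·(-21) + 2964·(19) = 57. Scale by 14: x₀ = -294.
General solution x = x₀ + 52t; reducing mod 52 gives x = 18 (and y = -16).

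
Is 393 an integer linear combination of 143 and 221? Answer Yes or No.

No

By Bézout, 143u + 221v = 393 has integer solutions iff gcd(143, 221) | 393.
Euclid: 221 = 1·143 + 78; 143 = 1·78 + 65; 78 = 1·65 + 13; 65 = 5·13 + 0. gcd = 13; 393 mod 13 = 3. No.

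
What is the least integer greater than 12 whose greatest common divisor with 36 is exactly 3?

15

36 = 3·12. Any x with gcd(x, 36) = 3 is a multiple of 3, say 3s, with s coprime to 12.
Need s > 12/3, so s ≥ 5. First s ≥ 5 with gcd(s, 12) = 1 is s = 5. Thus x = 3·5 = 15.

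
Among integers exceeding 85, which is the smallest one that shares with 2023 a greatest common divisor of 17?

102

gcd(a, 2023) = 17 forces 17 | a; write a = 17s. Then gcd(17s, 17·119) = 17·gcd(s, 119), so need gcd(s, 119) = 1.
17s > 85 gives s ≥ 6. The least s ≥ 6 coprime to 119 is 6, so a = 17·6 = 102.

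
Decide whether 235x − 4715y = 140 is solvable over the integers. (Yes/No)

By Bézout, 235x − 4715y = 140 has integer solutions iff gcd(235, 4715) | 140.
Euclid: 4715 = 20·235 + 15; 235 = 15·15 + 10; 15 = 1·10 + 5; 10 = 2·5 + 0. gcd = 5; 140 mod 5 = 0. Yes.

Yes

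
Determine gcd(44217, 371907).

9

44217 = 3² · 17³
371907 = 3² · 31² · 43
Common: 3² = 9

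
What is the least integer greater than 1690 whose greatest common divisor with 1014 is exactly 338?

gcd(k, 1014) = 338 forces 338 | k; write k = 338s. Then gcd(338s, 338·3) = 338·gcd(s, 3), so need gcd(s, 3) = 1.
338s > 1690 gives s ≥ 6. The least s ≥ 6 coprime to 3 is 7, so k = 338·7 = 2366.

2366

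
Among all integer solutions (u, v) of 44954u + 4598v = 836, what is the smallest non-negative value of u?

44

Reduce mod 4598: 44954u ≡ 836 (mod 4598). With g = gcd(44954, 4598) = 38 dividing 836, divide through: 1183u ≡ 22 (mod 121).
Since gcd(1183, 121) = 1, u ≡ 22·(1183)⁻¹ ≡ 44 (mod 121). Smallest non-negative: 44.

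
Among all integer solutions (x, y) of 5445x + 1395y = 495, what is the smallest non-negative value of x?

17

Reduce mod 1395: 5445x ≡ 495 (mod 1395). With g = gcd(5445, 1395) = 45 dividing 495, divide through: 121x ≡ 11 (mod 31).
Since gcd(121, 31) = 1, x ≡ 11·(121)⁻¹ ≡ 17 (mod 31). Smallest non-negative: 17.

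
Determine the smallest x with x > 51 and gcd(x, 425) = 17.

Multiples of 17 above 51: 17·4, 17·5, … . Need the cofactor coprime to 425/17 = 25.
Checking s = 4, 5, … the first with gcd(s, 25) = 1 is s = 4, giving 68.

68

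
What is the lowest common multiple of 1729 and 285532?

gcd first: 285532 = 165·1729 + 247; 1729 = 7·247 + 0 → gcd = 247
lcm = 1729·285532/gcd = 493684828/247 = 1998724

1998724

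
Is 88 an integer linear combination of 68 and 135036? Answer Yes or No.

Yes

gcd(68, 135036): 135036 = 1985·68 + 56; 68 = 1·56 + 12; 56 = 4·12 + 8; 12 = 1·8 + 4; 8 = 2·4 + 0 → 4
4 divides 88, so a solution exists.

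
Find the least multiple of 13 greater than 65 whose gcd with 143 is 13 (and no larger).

78

gcd(x, 143) = 13 forces 13 | x; write x = 13s. Then gcd(13s, 13·11) = 13·gcd(s, 11), so need gcd(s, 11) = 1.
13s > 65 gives s ≥ 6. The least s ≥ 6 coprime to 11 is 6, so x = 13·6 = 78.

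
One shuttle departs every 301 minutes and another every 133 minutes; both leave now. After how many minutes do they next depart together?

5719

gcd first: 301 = 2·133 + 35; 133 = 3·35 + 28; 35 = 1·28 + 7; 28 = 4·7 + 0 → gcd = 7
lcm = 301·133/gcd = 40033/7 = 5719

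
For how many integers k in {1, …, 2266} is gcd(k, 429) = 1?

Prime factors of 429: 3, 11, 13. Count integers ≤ 2266 divisible by none of them.
By inclusion–exclusion: 2266 − ⌊2266/3⌋ − ⌊2266/11⌋ − ⌊2266/13⌋ + ⌊2266/33⌋ + ⌊2266/39⌋ + ⌊2266/143⌋ − ⌊2266/429⌋ = 1267.

1267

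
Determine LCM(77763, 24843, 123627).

11052377427

lcm(77763, 24843) = 77763·24843/gcd = 1931866209/147 = 13141947
lcm(13141947, 123627) = 13141947·123627/gcd = 1624699481769/147 = 11052377427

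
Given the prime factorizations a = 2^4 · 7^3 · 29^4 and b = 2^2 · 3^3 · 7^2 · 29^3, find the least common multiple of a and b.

max exponent per prime: 2^4 · 3^3 · 7^3 · 29^4 = 104802069456

104802069456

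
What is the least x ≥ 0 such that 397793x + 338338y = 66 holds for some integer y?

gcd(397793, 338338) = 11 (Euclid: 397793 = 1·338338 + 59455; 338338 = 5·59455 + 41063; 59455 = 1·41063 + 18392; 41063 = 2·18392 + 4279; 18392 = 4·4279 + 1276; 4279 = 3·1276 + 451; 1276 = 2·451 + 374; 451 = 1·374 + 77; 374 = 4·77 + 66; 77 = 1·66 + 11; 66 = 6·11 + 0), and 11 | 66.
Extended Euclid: 397793·(-4507) + 338338·(5299) = 11. Scale by 6: x₀ = -27042.
General solution x = x₀ + 30758t; reducing mod 30758 gives x = 3716 (and y = -4369).

3716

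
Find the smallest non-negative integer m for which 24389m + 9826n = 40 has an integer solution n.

gcd(24389, 9826) = 1 (Euclid: 24389 = 2·9826 + 4737; 9826 = 2·4737 + 352; 4737 = 13·352 + 161; 352 = 2·161 + 30; 161 = 5·30 + 11; 30 = 2·11 + 8; 11 = 1·8 + 3; 8 = 2·3 + 2; 3 = 1·2 + 1; 2 = 2·1 + 0), and 1 | 40.
Extended Euclid: 24389·(3601) + 9826·(-8938) = 1. Scale by 40: m₀ = 144040.
General solution m = m₀ + 9826t; reducing mod 9826 gives m = 6476 (and n = -16074).

6476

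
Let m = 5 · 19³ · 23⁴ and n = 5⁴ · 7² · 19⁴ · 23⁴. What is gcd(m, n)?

min exponent per shared prime: 5 · 19³ · 23⁴ = 9597147095

9597147095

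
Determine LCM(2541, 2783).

gcd first: 2783 = 1·2541 + 242; 2541 = 10·242 + 121; 242 = 2·121 + 0 → gcd = 121
lcm = 2541·2783/gcd = 7071603/121 = 58443

58443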